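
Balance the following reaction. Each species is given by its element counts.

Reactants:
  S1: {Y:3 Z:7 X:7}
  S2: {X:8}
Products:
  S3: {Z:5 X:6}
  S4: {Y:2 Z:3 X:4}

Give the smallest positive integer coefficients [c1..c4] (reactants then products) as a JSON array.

Coefficients: [4, 1, 2, 6]

Y: 4·3+1·0 = 12 | 2·0+6·2 = 12
Z: 4·7+1·0 = 28 | 2·5+6·3 = 28
X: 4·7+1·8 = 36 | 2·6+6·4 = 36
gcd(4,1,2,6) = 1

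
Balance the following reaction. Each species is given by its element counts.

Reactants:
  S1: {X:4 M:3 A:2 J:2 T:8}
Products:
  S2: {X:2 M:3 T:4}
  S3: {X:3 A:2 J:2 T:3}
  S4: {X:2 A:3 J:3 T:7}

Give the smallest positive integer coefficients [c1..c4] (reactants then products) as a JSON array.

X: 5·4 = 20 | 5·2+2·3+2·2 = 20
M: 5·3 = 15 | 5·3+2·0+2·0 = 15
A: 5·2 = 10 | 5·0+2·2+2·3 = 10
J: 5·2 = 10 | 5·0+2·2+2·3 = 10
T: 5·8 = 40 | 5·4+2·3+2·7 = 40
gcd(5,5,2,2) = 1

Coefficients: [5, 5, 2, 2]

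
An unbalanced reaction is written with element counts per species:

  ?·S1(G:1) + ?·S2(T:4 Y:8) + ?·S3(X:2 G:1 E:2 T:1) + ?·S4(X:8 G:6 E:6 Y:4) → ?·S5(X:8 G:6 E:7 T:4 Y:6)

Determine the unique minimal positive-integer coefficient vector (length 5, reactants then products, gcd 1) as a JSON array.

X: 2·0+1·0+4·2+1·8 = 16 | 2·8 = 16
G: 2·1+1·0+4·1+1·6 = 12 | 2·6 = 12
E: 2·0+1·0+4·2+1·6 = 14 | 2·7 = 14
T: 2·0+1·4+4·1+1·0 = 8 | 2·4 = 8
Y: 2·0+1·8+4·0+1·4 = 12 | 2·6 = 12
gcd(2,1,4,1,2) = 1

Coefficients: [2, 1, 4, 1, 2]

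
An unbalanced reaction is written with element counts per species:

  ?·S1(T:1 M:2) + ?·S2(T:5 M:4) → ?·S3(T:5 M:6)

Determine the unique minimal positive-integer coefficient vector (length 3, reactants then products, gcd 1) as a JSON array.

T: 5·1+2·5 = 15 | 3·5 = 15
M: 5·2+2·4 = 18 | 3·6 = 18
gcd(5,2,3) = 1

Coefficients: [5, 2, 3]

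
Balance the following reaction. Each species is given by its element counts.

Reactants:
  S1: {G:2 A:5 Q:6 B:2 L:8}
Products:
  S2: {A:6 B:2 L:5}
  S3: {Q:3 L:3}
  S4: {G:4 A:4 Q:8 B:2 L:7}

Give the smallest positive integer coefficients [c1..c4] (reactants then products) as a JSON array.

G: 6·2 = 12 | 3·0+4·0+3·4 = 12
A: 6·5 = 30 | 3·6+4·0+3·4 = 30
Q: 6·6 = 36 | 3·0+4·3+3·8 = 36
B: 6·2 = 12 | 3·2+4·0+3·2 = 12
L: 6·8 = 48 | 3·5+4·3+3·7 = 48
gcd(6,3,4,3) = 1

Coefficients: [6, 3, 4, 3]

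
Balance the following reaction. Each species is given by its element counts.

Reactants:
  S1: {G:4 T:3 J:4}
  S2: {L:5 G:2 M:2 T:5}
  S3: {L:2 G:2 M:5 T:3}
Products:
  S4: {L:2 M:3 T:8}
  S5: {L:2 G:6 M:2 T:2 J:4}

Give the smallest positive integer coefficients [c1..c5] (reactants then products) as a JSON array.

Coefficients: [5, 2, 3, 3, 5]

L: 5·0+2·5+3·2 = 16 | 3·2+5·2 = 16
G: 5·4+2·2+3·2 = 30 | 3·0+5·6 = 30
M: 5·0+2·2+3·5 = 19 | 3·3+5·2 = 19
T: 5·3+2·5+3·3 = 34 | 3·8+5·2 = 34
J: 5·4+2·0+3·0 = 20 | 3·0+5·4 = 20
gcd(5,2,3,3,5) = 1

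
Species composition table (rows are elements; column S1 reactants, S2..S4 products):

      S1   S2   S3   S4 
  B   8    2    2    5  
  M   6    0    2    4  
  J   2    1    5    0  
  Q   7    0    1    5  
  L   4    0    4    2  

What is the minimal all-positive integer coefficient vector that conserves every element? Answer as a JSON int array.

Coefficients: [3, 1, 1, 4]

B: 3·8 = 24 | 1·2+1·2+4·5 = 24
M: 3·6 = 18 | 1·0+1·2+4·4 = 18
J: 3·2 = 6 | 1·1+1·5+4·0 = 6
Q: 3·7 = 21 | 1·0+1·1+4·5 = 21
L: 3·4 = 12 | 1·0+1·4+4·2 = 12
gcd(3,1,1,4) = 1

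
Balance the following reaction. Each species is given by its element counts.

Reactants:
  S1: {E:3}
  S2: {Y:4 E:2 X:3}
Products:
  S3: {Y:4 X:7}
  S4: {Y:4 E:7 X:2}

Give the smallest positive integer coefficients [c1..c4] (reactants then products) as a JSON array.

Coefficients: [6, 5, 1, 4]

Y: 6·0+5·4 = 20 | 1·4+4·4 = 20
E: 6·3+5·2 = 28 | 1·0+4·7 = 28
X: 6·0+5·3 = 15 | 1·7+4·2 = 15
gcd(6,5,1,4) = 1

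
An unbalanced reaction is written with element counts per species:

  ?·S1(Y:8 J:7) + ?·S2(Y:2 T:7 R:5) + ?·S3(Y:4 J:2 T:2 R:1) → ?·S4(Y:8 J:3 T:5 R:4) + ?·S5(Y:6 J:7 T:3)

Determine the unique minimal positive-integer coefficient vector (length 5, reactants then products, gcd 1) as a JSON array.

Y: 1·8+1·2+3·4 = 22 | 2·8+1·6 = 22
J: 1·7+1·0+3·2 = 13 | 2·3+1·7 = 13
T: 1·0+1·7+3·2 = 13 | 2·5+1·3 = 13
R: 1·0+1·5+3·1 = 8 | 2·4+1·0 = 8
gcd(1,1,3,2,1) = 1

Coefficients: [1, 1, 3, 2, 1]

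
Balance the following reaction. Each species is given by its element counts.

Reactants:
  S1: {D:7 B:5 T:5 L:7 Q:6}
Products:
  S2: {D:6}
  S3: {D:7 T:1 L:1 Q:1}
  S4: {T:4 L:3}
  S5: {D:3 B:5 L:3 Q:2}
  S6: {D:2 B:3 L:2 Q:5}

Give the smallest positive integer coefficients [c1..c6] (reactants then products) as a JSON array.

Coefficients: [5, 2, 1, 6, 2, 5]

D: 5·7 = 35 | 2·6+1·7+6·0+2·3+5·2 = 35
B: 5·5 = 25 | 2·0+1·0+6·0+2·5+5·3 = 25
T: 5·5 = 25 | 2·0+1·1+6·4+2·0+5·0 = 25
L: 5·7 = 35 | 2·0+1·1+6·3+2·3+5·2 = 35
Q: 5·6 = 30 | 2·0+1·1+6·0+2·2+5·5 = 30
gcd(5,2,1,6,2,5) = 1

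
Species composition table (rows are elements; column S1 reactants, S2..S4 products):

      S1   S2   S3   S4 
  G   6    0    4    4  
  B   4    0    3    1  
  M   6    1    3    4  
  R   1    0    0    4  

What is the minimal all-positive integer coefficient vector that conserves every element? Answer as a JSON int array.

Coefficients: [4, 5, 5, 1]

G: 4·6 = 24 | 5·0+5·4+1·4 = 24
B: 4·4 = 16 | 5·0+5·3+1·1 = 16
M: 4·6 = 24 | 5·1+5·3+1·4 = 24
R: 4·1 = 4 | 5·0+5·0+1·4 = 4
gcd(4,5,5,1) = 1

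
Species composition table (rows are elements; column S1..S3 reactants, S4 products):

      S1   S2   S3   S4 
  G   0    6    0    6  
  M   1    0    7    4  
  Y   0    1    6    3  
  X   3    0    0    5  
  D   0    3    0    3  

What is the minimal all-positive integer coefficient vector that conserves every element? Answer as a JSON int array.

Coefficients: [5, 3, 1, 3]

G: 5·0+3·6+1·0 = 18 | 3·6 = 18
M: 5·1+3·0+1·7 = 12 | 3·4 = 12
Y: 5·0+3·1+1·6 = 9 | 3·3 = 9
X: 5·3+3·0+1·0 = 15 | 3·5 = 15
D: 5·0+3·3+1·0 = 9 | 3·3 = 9
gcd(5,3,1,3) = 1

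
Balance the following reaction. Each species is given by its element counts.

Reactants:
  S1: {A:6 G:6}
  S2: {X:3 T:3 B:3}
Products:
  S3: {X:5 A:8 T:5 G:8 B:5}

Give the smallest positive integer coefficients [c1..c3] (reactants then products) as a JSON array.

X: 4·0+5·3 = 15 | 3·5 = 15
A: 4·6+5·0 = 24 | 3·8 = 24
T: 4·0+5·3 = 15 | 3·5 = 15
G: 4·6+5·0 = 24 | 3·8 = 24
B: 4·0+5·3 = 15 | 3·5 = 15
gcd(4,5,3) = 1

Coefficients: [4, 5, 3]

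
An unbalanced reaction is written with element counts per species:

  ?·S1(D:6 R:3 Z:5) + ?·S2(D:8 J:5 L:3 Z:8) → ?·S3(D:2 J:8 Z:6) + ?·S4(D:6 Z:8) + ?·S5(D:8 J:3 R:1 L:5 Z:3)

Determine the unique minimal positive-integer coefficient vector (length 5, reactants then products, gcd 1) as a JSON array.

D: 1·6+5·8 = 46 | 2·2+3·6+3·8 = 46
J: 1·0+5·5 = 25 | 2·8+3·0+3·3 = 25
R: 1·3+5·0 = 3 | 2·0+3·0+3·1 = 3
L: 1·0+5·3 = 15 | 2·0+3·0+3·5 = 15
Z: 1·5+5·8 = 45 | 2·6+3·8+3·3 = 45
gcd(1,5,2,3,3) = 1

Coefficients: [1, 5, 2, 3, 3]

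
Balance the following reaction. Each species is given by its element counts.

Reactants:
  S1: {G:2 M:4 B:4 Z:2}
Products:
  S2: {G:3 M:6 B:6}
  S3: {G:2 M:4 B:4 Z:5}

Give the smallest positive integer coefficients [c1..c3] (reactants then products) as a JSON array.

Coefficients: [5, 2, 2]

G: 5·2 = 10 | 2·3+2·2 = 10
M: 5·4 = 20 | 2·6+2·4 = 20
B: 5·4 = 20 | 2·6+2·4 = 20
Z: 5·2 = 10 | 2·0+2·5 = 10
gcd(5,2,2) = 1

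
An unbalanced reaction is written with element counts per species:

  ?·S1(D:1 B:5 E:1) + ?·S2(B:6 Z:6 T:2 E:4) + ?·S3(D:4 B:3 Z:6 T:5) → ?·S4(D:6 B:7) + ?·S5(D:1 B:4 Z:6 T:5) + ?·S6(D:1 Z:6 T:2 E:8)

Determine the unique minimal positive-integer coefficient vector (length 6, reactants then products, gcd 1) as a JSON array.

D: 4·1+1·0+5·4 = 24 | 3·6+5·1+1·1 = 24
B: 4·5+1·6+5·3 = 41 | 3·7+5·4+1·0 = 41
Z: 4·0+1·6+5·6 = 36 | 3·0+5·6+1·6 = 36
T: 4·0+1·2+5·5 = 27 | 3·0+5·5+1·2 = 27
E: 4·1+1·4+5·0 = 8 | 3·0+5·0+1·8 = 8
gcd(4,1,5,3,5,1) = 1

Coefficients: [4, 1, 5, 3, 5, 1]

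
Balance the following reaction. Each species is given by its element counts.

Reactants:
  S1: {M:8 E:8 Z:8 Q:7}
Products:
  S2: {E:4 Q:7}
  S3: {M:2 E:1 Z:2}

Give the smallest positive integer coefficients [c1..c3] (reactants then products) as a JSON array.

Coefficients: [1, 1, 4]

M: 1·8 = 8 | 1·0+4·2 = 8
E: 1·8 = 8 | 1·4+4·1 = 8
Z: 1·8 = 8 | 1·0+4·2 = 8
Q: 1·7 = 7 | 1·7+4·0 = 7
gcd(1,1,4) = 1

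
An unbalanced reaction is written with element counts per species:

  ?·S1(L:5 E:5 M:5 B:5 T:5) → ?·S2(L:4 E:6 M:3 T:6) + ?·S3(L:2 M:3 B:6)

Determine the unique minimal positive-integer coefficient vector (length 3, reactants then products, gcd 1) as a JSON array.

L: 6·5 = 30 | 5·4+5·2 = 30
E: 6·5 = 30 | 5·6+5·0 = 30
M: 6·5 = 30 | 5·3+5·3 = 30
B: 6·5 = 30 | 5·0+5·6 = 30
T: 6·5 = 30 | 5·6+5·0 = 30
gcd(6,5,5) = 1

Coefficients: [6, 5, 5]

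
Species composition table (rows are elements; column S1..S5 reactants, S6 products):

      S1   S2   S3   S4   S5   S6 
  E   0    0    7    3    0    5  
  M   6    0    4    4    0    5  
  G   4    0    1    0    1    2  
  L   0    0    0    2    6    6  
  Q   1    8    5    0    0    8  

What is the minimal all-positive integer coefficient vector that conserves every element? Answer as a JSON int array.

Coefficients: [1, 4, 3, 3, 5, 6]

E: 1·0+4·0+3·7+3·3+5·0 = 30 | 6·5 = 30
M: 1·6+4·0+3·4+3·4+5·0 = 30 | 6·5 = 30
G: 1·4+4·0+3·1+3·0+5·1 = 12 | 6·2 = 12
L: 1·0+4·0+3·0+3·2+5·6 = 36 | 6·6 = 36
Q: 1·1+4·8+3·5+3·0+5·0 = 48 | 6·8 = 48
gcd(1,4,3,3,5,6) = 1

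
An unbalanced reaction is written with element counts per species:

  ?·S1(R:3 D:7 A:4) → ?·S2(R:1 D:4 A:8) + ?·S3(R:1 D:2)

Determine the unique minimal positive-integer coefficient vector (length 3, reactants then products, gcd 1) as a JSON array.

R: 2·3 = 6 | 1·1+5·1 = 6
D: 2·7 = 14 | 1·4+5·2 = 14
A: 2·4 = 8 | 1·8+5·0 = 8
gcd(2,1,5) = 1

Coefficients: [2, 1, 5]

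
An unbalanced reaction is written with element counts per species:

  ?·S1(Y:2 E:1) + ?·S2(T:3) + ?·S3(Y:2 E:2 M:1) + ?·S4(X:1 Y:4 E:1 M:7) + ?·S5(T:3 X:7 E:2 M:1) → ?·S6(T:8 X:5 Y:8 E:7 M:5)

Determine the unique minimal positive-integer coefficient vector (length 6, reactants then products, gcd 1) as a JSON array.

Coefficients: [4, 6, 6, 1, 2, 3]

T: 4·0+6·3+6·0+1·0+2·3 = 24 | 3·8 = 24
X: 4·0+6·0+6·0+1·1+2·7 = 15 | 3·5 = 15
Y: 4·2+6·0+6·2+1·4+2·0 = 24 | 3·8 = 24
E: 4·1+6·0+6·2+1·1+2·2 = 21 | 3·7 = 21
M: 4·0+6·0+6·1+1·7+2·1 = 15 | 3·5 = 15
gcd(4,6,6,1,2,3) = 1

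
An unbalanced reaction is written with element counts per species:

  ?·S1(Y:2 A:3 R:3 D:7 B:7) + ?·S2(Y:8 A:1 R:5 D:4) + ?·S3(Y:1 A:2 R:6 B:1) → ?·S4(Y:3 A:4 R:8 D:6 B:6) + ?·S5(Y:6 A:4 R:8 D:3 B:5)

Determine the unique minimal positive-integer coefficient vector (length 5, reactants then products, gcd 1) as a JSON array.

Coefficients: [5, 1, 6, 6, 1]

Y: 5·2+1·8+6·1 = 24 | 6·3+1·6 = 24
A: 5·3+1·1+6·2 = 28 | 6·4+1·4 = 28
R: 5·3+1·5+6·6 = 56 | 6·8+1·8 = 56
D: 5·7+1·4+6·0 = 39 | 6·6+1·3 = 39
B: 5·7+1·0+6·1 = 41 | 6·6+1·5 = 41
gcd(5,1,6,6,1) = 1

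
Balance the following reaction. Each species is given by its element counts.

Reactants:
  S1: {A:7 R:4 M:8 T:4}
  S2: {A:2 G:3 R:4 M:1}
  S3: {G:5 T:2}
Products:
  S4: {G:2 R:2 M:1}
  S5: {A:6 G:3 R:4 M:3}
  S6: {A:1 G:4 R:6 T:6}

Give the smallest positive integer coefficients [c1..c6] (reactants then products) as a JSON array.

A: 1·7+6·2+1·0 = 19 | 5·0+3·6+1·1 = 19
G: 1·0+6·3+1·5 = 23 | 5·2+3·3+1·4 = 23
R: 1·4+6·4+1·0 = 28 | 5·2+3·4+1·6 = 28
M: 1·8+6·1+1·0 = 14 | 5·1+3·3+1·0 = 14
T: 1·4+6·0+1·2 = 6 | 5·0+3·0+1·6 = 6
gcd(1,6,1,5,3,1) = 1

Coefficients: [1, 6, 1, 5, 3, 1]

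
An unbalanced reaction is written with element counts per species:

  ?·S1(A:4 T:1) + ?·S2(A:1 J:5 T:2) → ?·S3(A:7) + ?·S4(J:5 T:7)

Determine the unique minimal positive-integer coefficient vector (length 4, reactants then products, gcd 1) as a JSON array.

A: 5·4+1·1 = 21 | 3·7+1·0 = 21
J: 5·0+1·5 = 5 | 3·0+1·5 = 5
T: 5·1+1·2 = 7 | 3·0+1·7 = 7
gcd(5,1,3,1) = 1

Coefficients: [5, 1, 3, 1]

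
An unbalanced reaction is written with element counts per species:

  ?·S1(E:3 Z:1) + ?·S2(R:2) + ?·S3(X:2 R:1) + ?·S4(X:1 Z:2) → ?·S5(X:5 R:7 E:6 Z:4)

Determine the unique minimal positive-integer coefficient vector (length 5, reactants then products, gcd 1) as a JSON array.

X: 4·0+5·0+4·2+2·1 = 10 | 2·5 = 10
R: 4·0+5·2+4·1+2·0 = 14 | 2·7 = 14
E: 4·3+5·0+4·0+2·0 = 12 | 2·6 = 12
Z: 4·1+5·0+4·0+2·2 = 8 | 2·4 = 8
gcd(4,5,4,2,2) = 1

Coefficients: [4, 5, 4, 2, 2]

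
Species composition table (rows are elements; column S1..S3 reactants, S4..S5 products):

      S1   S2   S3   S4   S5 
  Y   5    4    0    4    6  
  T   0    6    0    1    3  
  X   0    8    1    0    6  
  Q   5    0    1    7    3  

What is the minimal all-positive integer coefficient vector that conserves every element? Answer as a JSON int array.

Y: 6·5+3·4+6·0 = 42 | 3·4+5·6 = 42
T: 6·0+3·6+6·0 = 18 | 3·1+5·3 = 18
X: 6·0+3·8+6·1 = 30 | 3·0+5·6 = 30
Q: 6·5+3·0+6·1 = 36 | 3·7+5·3 = 36
gcd(6,3,6,3,5) = 1

Coefficients: [6, 3, 6, 3, 5]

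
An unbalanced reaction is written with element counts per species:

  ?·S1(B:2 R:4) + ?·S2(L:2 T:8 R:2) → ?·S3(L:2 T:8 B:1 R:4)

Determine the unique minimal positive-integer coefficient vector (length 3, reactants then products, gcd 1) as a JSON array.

Coefficients: [1, 2, 2]

L: 1·0+2·2 = 4 | 2·2 = 4
T: 1·0+2·8 = 16 | 2·8 = 16
B: 1·2+2·0 = 2 | 2·1 = 2
R: 1·4+2·2 = 8 | 2·4 = 8
gcd(1,2,2) = 1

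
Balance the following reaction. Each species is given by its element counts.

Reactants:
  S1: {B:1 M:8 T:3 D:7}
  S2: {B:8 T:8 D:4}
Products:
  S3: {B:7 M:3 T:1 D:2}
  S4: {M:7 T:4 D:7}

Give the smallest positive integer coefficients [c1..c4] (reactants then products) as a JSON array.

B: 6·1+1·8 = 14 | 2·7+6·0 = 14
M: 6·8+1·0 = 48 | 2·3+6·7 = 48
T: 6·3+1·8 = 26 | 2·1+6·4 = 26
D: 6·7+1·4 = 46 | 2·2+6·7 = 46
gcd(6,1,2,6) = 1

Coefficients: [6, 1, 2, 6]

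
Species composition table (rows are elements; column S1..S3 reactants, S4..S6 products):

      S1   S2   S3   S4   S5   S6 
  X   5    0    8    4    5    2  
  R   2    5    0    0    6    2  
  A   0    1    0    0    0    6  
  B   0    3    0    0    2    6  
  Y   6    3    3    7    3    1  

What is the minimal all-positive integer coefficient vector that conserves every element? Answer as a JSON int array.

Coefficients: [4, 6, 4, 5, 6, 1]

X: 4·5+6·0+4·8 = 52 | 5·4+6·5+1·2 = 52
R: 4·2+6·5+4·0 = 38 | 5·0+6·6+1·2 = 38
A: 4·0+6·1+4·0 = 6 | 5·0+6·0+1·6 = 6
B: 4·0+6·3+4·0 = 18 | 5·0+6·2+1·6 = 18
Y: 4·6+6·3+4·3 = 54 | 5·7+6·3+1·1 = 54
gcd(4,6,4,5,6,1) = 1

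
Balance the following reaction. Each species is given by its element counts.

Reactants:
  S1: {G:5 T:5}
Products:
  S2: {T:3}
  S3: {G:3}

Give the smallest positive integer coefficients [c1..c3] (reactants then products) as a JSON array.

Coefficients: [3, 5, 5]

G: 3·5 = 15 | 5·0+5·3 = 15
T: 3·5 = 15 | 5·3+5·0 = 15
gcd(3,5,5) = 1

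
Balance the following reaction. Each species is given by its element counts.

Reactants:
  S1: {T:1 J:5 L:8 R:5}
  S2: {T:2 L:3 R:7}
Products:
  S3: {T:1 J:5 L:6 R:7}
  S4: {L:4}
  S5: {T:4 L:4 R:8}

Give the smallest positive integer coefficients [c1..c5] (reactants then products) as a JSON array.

T: 3·1+2·2 = 7 | 3·1+2·0+1·4 = 7
J: 3·5+2·0 = 15 | 3·5+2·0+1·0 = 15
L: 3·8+2·3 = 30 | 3·6+2·4+1·4 = 30
R: 3·5+2·7 = 29 | 3·7+2·0+1·8 = 29
gcd(3,2,3,2,1) = 1

Coefficients: [3, 2, 3, 2, 1]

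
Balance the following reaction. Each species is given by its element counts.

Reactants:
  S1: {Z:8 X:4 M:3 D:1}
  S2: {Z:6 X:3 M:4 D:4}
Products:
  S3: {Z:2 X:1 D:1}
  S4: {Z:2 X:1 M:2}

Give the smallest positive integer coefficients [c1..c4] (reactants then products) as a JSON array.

Coefficients: [2, 1, 6, 5]

Z: 2·8+1·6 = 22 | 6·2+5·2 = 22
X: 2·4+1·3 = 11 | 6·1+5·1 = 11
M: 2·3+1·4 = 10 | 6·0+5·2 = 10
D: 2·1+1·4 = 6 | 6·1+5·0 = 6
gcd(2,1,6,5) = 1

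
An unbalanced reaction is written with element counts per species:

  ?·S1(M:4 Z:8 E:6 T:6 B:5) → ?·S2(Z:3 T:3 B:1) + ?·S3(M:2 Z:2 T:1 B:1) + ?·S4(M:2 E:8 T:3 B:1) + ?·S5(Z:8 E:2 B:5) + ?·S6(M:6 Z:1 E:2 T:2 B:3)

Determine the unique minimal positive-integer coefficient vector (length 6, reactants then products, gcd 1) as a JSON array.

M: 5·4 = 20 | 5·0+4·2+3·2+2·0+1·6 = 20
Z: 5·8 = 40 | 5·3+4·2+3·0+2·8+1·1 = 40
E: 5·6 = 30 | 5·0+4·0+3·8+2·2+1·2 = 30
T: 5·6 = 30 | 5·3+4·1+3·3+2·0+1·2 = 30
B: 5·5 = 25 | 5·1+4·1+3·1+2·5+1·3 = 25
gcd(5,5,4,3,2,1) = 1

Coefficients: [5, 5, 4, 3, 2, 1]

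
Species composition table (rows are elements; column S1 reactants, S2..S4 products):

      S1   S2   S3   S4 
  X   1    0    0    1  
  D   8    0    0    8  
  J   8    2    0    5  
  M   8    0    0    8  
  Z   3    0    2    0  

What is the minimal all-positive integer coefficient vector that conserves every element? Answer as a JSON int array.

Coefficients: [2, 3, 3, 2]

X: 2·1 = 2 | 3·0+3·0+2·1 = 2
D: 2·8 = 16 | 3·0+3·0+2·8 = 16
J: 2·8 = 16 | 3·2+3·0+2·5 = 16
M: 2·8 = 16 | 3·0+3·0+2·8 = 16
Z: 2·3 = 6 | 3·0+3·2+2·0 = 6
gcd(2,3,3,2) = 1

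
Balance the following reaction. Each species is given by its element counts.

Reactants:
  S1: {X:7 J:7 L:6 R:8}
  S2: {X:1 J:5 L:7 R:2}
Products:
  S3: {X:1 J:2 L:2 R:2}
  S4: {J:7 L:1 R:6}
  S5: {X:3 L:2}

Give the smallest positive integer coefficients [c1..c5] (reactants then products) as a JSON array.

X: 2·7+1·1 = 15 | 6·1+1·0+3·3 = 15
J: 2·7+1·5 = 19 | 6·2+1·7+3·0 = 19
L: 2·6+1·7 = 19 | 6·2+1·1+3·2 = 19
R: 2·8+1·2 = 18 | 6·2+1·6+3·0 = 18
gcd(2,1,6,1,3) = 1

Coefficients: [2, 1, 6, 1, 3]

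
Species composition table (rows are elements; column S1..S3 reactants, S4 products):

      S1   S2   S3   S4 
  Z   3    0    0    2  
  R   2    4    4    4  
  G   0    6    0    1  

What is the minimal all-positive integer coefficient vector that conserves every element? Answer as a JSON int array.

Coefficients: [4, 1, 3, 6]

Z: 4·3+1·0+3·0 = 12 | 6·2 = 12
R: 4·2+1·4+3·4 = 24 | 6·4 = 24
G: 4·0+1·6+3·0 = 6 | 6·1 = 6
gcd(4,1,3,6) = 1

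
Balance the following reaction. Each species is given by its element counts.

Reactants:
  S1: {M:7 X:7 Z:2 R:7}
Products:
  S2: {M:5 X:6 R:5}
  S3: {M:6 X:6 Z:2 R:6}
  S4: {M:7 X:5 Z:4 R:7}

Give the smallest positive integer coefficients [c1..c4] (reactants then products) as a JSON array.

M: 5·7 = 35 | 2·5+3·6+1·7 = 35
X: 5·7 = 35 | 2·6+3·6+1·5 = 35
Z: 5·2 = 10 | 2·0+3·2+1·4 = 10
R: 5·7 = 35 | 2·5+3·6+1·7 = 35
gcd(5,2,3,1) = 1

Coefficients: [5, 2, 3, 1]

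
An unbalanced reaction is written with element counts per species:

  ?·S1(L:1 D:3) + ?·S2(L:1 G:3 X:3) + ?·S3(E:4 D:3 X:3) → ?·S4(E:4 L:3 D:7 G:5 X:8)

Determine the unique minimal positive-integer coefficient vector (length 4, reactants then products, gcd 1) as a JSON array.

E: 4·0+5·0+3·4 = 12 | 3·4 = 12
L: 4·1+5·1+3·0 = 9 | 3·3 = 9
D: 4·3+5·0+3·3 = 21 | 3·7 = 21
G: 4·0+5·3+3·0 = 15 | 3·5 = 15
X: 4·0+5·3+3·3 = 24 | 3·8 = 24
gcd(4,5,3,3) = 1

Coefficients: [4, 5, 3, 3]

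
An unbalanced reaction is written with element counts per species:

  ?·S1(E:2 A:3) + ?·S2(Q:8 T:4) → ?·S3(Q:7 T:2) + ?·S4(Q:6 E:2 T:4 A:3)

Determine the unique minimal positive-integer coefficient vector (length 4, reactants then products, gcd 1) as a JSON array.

Q: 3·0+4·8 = 32 | 2·7+3·6 = 32
E: 3·2+4·0 = 6 | 2·0+3·2 = 6
T: 3·0+4·4 = 16 | 2·2+3·4 = 16
A: 3·3+4·0 = 9 | 2·0+3·3 = 9
gcd(3,4,2,3) = 1

Coefficients: [3, 4, 2, 3]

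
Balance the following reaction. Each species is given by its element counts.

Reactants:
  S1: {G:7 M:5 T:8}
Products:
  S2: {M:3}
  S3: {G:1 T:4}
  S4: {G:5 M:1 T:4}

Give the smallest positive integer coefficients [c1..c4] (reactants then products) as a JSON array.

G: 4·7 = 28 | 5·0+3·1+5·5 = 28
M: 4·5 = 20 | 5·3+3·0+5·1 = 20
T: 4·8 = 32 | 5·0+3·4+5·4 = 32
gcd(4,5,3,5) = 1

Coefficients: [4, 5, 3, 5]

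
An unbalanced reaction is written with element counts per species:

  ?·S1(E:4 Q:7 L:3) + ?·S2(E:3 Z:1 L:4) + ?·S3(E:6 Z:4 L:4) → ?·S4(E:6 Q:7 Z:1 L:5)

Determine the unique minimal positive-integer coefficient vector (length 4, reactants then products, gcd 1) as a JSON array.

E: 6·4+2·3+1·6 = 36 | 6·6 = 36
Q: 6·7+2·0+1·0 = 42 | 6·7 = 42
Z: 6·0+2·1+1·4 = 6 | 6·1 = 6
L: 6·3+2·4+1·4 = 30 | 6·5 = 30
gcd(6,2,1,6) = 1

Coefficients: [6, 2, 1, 6]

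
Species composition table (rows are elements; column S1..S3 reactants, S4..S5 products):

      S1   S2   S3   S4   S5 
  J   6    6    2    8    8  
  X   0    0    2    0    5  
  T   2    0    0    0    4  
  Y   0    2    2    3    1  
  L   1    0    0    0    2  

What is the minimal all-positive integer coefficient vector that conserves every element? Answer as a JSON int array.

Coefficients: [4, 5, 5, 6, 2]

J: 4·6+5·6+5·2 = 64 | 6·8+2·8 = 64
X: 4·0+5·0+5·2 = 10 | 6·0+2·5 = 10
T: 4·2+5·0+5·0 = 8 | 6·0+2·4 = 8
Y: 4·0+5·2+5·2 = 20 | 6·3+2·1 = 20
L: 4·1+5·0+5·0 = 4 | 6·0+2·2 = 4
gcd(4,5,5,6,2) = 1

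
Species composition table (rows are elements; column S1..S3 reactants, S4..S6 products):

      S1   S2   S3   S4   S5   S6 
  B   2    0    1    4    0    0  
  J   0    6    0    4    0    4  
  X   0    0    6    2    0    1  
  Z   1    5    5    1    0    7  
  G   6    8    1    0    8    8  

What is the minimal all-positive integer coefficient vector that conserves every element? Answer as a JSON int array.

B: 5·2+6·0+2·1 = 12 | 3·4+4·0+6·0 = 12
J: 5·0+6·6+2·0 = 36 | 3·4+4·0+6·4 = 36
X: 5·0+6·0+2·6 = 12 | 3·2+4·0+6·1 = 12
Z: 5·1+6·5+2·5 = 45 | 3·1+4·0+6·7 = 45
G: 5·6+6·8+2·1 = 80 | 3·0+4·8+6·8 = 80
gcd(5,6,2,3,4,6) = 1

Coefficients: [5, 6, 2, 3, 4, 6]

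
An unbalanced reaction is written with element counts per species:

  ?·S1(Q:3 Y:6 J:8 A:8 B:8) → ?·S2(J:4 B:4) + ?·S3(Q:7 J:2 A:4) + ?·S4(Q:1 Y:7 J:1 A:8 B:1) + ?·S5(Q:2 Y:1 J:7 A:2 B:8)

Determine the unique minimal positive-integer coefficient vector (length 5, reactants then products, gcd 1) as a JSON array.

Q: 5·3 = 15 | 5·0+1·7+4·1+2·2 = 15
Y: 5·6 = 30 | 5·0+1·0+4·7+2·1 = 30
J: 5·8 = 40 | 5·4+1·2+4·1+2·7 = 40
A: 5·8 = 40 | 5·0+1·4+4·8+2·2 = 40
B: 5·8 = 40 | 5·4+1·0+4·1+2·8 = 40
gcd(5,5,1,4,2) = 1

Coefficients: [5, 5, 1, 4, 2]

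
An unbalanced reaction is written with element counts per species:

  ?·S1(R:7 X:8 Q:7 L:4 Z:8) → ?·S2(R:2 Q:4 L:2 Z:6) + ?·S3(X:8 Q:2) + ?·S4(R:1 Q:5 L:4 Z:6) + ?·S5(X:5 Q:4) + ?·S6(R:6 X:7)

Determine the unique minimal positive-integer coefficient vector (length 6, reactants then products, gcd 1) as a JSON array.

R: 6·7 = 42 | 4·2+1·0+4·1+1·0+5·6 = 42
X: 6·8 = 48 | 4·0+1·8+4·0+1·5+5·7 = 48
Q: 6·7 = 42 | 4·4+1·2+4·5+1·4+5·0 = 42
L: 6·4 = 24 | 4·2+1·0+4·4+1·0+5·0 = 24
Z: 6·8 = 48 | 4·6+1·0+4·6+1·0+5·0 = 48
gcd(6,4,1,4,1,5) = 1

Coefficients: [6, 4, 1, 4, 1, 5]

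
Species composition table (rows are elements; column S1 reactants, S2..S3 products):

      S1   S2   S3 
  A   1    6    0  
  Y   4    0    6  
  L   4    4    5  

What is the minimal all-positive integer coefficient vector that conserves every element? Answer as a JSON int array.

A: 6·1 = 6 | 1·6+4·0 = 6
Y: 6·4 = 24 | 1·0+4·6 = 24
L: 6·4 = 24 | 1·4+4·5 = 24
gcd(6,1,4) = 1

Coefficients: [6, 1, 4]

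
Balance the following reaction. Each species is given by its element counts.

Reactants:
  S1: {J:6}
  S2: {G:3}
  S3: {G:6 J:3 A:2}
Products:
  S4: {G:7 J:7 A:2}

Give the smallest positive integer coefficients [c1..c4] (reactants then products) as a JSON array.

Coefficients: [2, 1, 3, 3]

G: 2·0+1·3+3·6 = 21 | 3·7 = 21
J: 2·6+1·0+3·3 = 21 | 3·7 = 21
A: 2·0+1·0+3·2 = 6 | 3·2 = 6
gcd(2,1,3,3) = 1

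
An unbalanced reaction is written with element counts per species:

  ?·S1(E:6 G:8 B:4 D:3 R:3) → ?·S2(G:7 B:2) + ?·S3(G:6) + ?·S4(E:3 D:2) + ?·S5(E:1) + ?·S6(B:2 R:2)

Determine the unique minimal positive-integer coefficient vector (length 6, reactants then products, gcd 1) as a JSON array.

E: 4·6 = 24 | 2·0+3·0+6·3+6·1+6·0 = 24
G: 4·8 = 32 | 2·7+3·6+6·0+6·0+6·0 = 32
B: 4·4 = 16 | 2·2+3·0+6·0+6·0+6·2 = 16
D: 4·3 = 12 | 2·0+3·0+6·2+6·0+6·0 = 12
R: 4·3 = 12 | 2·0+3·0+6·0+6·0+6·2 = 12
gcd(4,2,3,6,6,6) = 1

Coefficients: [4, 2, 3, 6, 6, 6]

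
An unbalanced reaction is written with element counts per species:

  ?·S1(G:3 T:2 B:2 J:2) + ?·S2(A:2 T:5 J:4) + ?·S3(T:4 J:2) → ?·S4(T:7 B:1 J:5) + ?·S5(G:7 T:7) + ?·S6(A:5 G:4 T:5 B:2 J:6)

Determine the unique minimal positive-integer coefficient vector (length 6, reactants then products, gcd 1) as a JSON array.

A: 5·0+5·2+6·0 = 10 | 6·0+1·0+2·5 = 10
G: 5·3+5·0+6·0 = 15 | 6·0+1·7+2·4 = 15
T: 5·2+5·5+6·4 = 59 | 6·7+1·7+2·5 = 59
B: 5·2+5·0+6·0 = 10 | 6·1+1·0+2·2 = 10
J: 5·2+5·4+6·2 = 42 | 6·5+1·0+2·6 = 42
gcd(5,5,6,6,1,2) = 1

Coefficients: [5, 5, 6, 6, 1, 2]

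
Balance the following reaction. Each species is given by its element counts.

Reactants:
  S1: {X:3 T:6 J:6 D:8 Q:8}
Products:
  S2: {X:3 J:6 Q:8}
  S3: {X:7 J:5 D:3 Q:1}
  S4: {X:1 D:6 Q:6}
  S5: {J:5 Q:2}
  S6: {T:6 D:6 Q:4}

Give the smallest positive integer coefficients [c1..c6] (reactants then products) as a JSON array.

X: 6·3 = 18 | 1·3+2·7+1·1+4·0+6·0 = 18
T: 6·6 = 36 | 1·0+2·0+1·0+4·0+6·6 = 36
J: 6·6 = 36 | 1·6+2·5+1·0+4·5+6·0 = 36
D: 6·8 = 48 | 1·0+2·3+1·6+4·0+6·6 = 48
Q: 6·8 = 48 | 1·8+2·1+1·6+4·2+6·4 = 48
gcd(6,1,2,1,4,6) = 1

Coefficients: [6, 1, 2, 1, 4, 6]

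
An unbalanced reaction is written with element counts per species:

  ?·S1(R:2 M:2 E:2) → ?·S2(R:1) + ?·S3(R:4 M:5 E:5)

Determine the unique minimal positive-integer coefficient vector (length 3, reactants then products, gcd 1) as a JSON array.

R: 5·2 = 10 | 2·1+2·4 = 10
M: 5·2 = 10 | 2·0+2·5 = 10
E: 5·2 = 10 | 2·0+2·5 = 10
gcd(5,2,2) = 1

Coefficients: [5, 2, 2]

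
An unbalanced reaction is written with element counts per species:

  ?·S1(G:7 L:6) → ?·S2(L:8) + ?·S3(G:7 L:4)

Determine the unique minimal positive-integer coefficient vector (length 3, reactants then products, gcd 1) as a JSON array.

G: 4·7 = 28 | 1·0+4·7 = 28
L: 4·6 = 24 | 1·8+4·4 = 24
gcd(4,1,4) = 1

Coefficients: [4, 1, 4]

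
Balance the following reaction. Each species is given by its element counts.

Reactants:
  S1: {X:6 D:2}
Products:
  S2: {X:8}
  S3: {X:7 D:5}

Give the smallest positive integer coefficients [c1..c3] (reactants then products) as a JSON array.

Coefficients: [5, 2, 2]

X: 5·6 = 30 | 2·8+2·7 = 30
D: 5·2 = 10 | 2·0+2·5 = 10
gcd(5,2,2) = 1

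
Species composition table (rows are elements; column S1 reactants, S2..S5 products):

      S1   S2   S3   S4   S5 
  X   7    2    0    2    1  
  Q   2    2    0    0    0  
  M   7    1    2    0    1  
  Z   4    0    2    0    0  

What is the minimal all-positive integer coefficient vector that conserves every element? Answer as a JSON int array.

Coefficients: [2, 2, 4, 3, 4]

X: 2·7 = 14 | 2·2+4·0+3·2+4·1 = 14
Q: 2·2 = 4 | 2·2+4·0+3·0+4·0 = 4
M: 2·7 = 14 | 2·1+4·2+3·0+4·1 = 14
Z: 2·4 = 8 | 2·0+4·2+3·0+4·0 = 8
gcd(2,2,4,3,4) = 1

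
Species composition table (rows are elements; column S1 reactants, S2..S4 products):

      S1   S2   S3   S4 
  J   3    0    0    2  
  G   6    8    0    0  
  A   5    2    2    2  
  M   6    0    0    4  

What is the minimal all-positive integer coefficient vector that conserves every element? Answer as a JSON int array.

J: 4·3 = 12 | 3·0+1·0+6·2 = 12
G: 4·6 = 24 | 3·8+1·0+6·0 = 24
A: 4·5 = 20 | 3·2+1·2+6·2 = 20
M: 4·6 = 24 | 3·0+1·0+6·4 = 24
gcd(4,3,1,6) = 1

Coefficients: [4, 3, 1, 6]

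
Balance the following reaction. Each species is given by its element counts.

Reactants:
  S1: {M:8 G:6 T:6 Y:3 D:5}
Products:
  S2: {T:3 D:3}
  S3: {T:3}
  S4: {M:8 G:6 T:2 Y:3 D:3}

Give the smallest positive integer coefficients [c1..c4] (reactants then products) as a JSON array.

Coefficients: [3, 2, 2, 3]

M: 3·8 = 24 | 2·0+2·0+3·8 = 24
G: 3·6 = 18 | 2·0+2·0+3·6 = 18
T: 3·6 = 18 | 2·3+2·3+3·2 = 18
Y: 3·3 = 9 | 2·0+2·0+3·3 = 9
D: 3·5 = 15 | 2·3+2·0+3·3 = 15
gcd(3,2,2,3) = 1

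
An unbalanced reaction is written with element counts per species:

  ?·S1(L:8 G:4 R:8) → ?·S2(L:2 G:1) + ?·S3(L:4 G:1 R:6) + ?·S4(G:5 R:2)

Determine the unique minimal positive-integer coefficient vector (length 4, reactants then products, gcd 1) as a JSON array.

L: 4·8 = 32 | 6·2+5·4+1·0 = 32
G: 4·4 = 16 | 6·1+5·1+1·5 = 16
R: 4·8 = 32 | 6·0+5·6+1·2 = 32
gcd(4,6,5,1) = 1

Coefficients: [4, 6, 5, 1]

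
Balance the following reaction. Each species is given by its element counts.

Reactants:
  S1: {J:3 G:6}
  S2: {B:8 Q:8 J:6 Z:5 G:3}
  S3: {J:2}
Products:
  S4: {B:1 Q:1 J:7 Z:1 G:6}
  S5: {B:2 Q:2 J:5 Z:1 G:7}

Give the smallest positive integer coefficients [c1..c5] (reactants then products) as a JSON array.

Coefficients: [5, 1, 4, 2, 3]

B: 5·0+1·8+4·0 = 8 | 2·1+3·2 = 8
Q: 5·0+1·8+4·0 = 8 | 2·1+3·2 = 8
J: 5·3+1·6+4·2 = 29 | 2·7+3·5 = 29
Z: 5·0+1·5+4·0 = 5 | 2·1+3·1 = 5
G: 5·6+1·3+4·0 = 33 | 2·6+3·7 = 33
gcd(5,1,4,2,3) = 1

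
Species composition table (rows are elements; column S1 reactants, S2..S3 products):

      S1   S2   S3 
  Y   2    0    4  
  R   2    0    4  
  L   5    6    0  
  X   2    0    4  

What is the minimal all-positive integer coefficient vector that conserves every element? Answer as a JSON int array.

Coefficients: [6, 5, 3]

Y: 6·2 = 12 | 5·0+3·4 = 12
R: 6·2 = 12 | 5·0+3·4 = 12
L: 6·5 = 30 | 5·6+3·0 = 30
X: 6·2 = 12 | 5·0+3·4 = 12
gcd(6,5,3) = 1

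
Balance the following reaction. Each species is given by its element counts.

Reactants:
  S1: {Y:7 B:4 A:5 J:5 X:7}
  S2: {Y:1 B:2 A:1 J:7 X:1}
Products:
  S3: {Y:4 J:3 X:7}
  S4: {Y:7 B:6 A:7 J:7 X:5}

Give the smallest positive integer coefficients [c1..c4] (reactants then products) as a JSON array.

Y: 4·7+1·1 = 29 | 2·4+3·7 = 29
B: 4·4+1·2 = 18 | 2·0+3·6 = 18
A: 4·5+1·1 = 21 | 2·0+3·7 = 21
J: 4·5+1·7 = 27 | 2·3+3·7 = 27
X: 4·7+1·1 = 29 | 2·7+3·5 = 29
gcd(4,1,2,3) = 1

Coefficients: [4, 1, 2, 3]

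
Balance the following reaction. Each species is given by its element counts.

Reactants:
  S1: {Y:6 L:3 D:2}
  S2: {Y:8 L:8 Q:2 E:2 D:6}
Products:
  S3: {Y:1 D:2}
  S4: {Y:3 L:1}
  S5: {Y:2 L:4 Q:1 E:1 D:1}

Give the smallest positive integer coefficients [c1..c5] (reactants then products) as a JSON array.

Y: 1·6+2·8 = 22 | 5·1+3·3+4·2 = 22
L: 1·3+2·8 = 19 | 5·0+3·1+4·4 = 19
Q: 1·0+2·2 = 4 | 5·0+3·0+4·1 = 4
E: 1·0+2·2 = 4 | 5·0+3·0+4·1 = 4
D: 1·2+2·6 = 14 | 5·2+3·0+4·1 = 14
gcd(1,2,5,3,4) = 1

Coefficients: [1, 2, 5, 3, 4]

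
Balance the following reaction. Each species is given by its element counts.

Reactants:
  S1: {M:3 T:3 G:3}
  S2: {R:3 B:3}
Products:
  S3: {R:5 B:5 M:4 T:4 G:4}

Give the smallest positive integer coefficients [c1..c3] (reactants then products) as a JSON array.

R: 4·0+5·3 = 15 | 3·5 = 15
B: 4·0+5·3 = 15 | 3·5 = 15
M: 4·3+5·0 = 12 | 3·4 = 12
T: 4·3+5·0 = 12 | 3·4 = 12
G: 4·3+5·0 = 12 | 3·4 = 12
gcd(4,5,3) = 1

Coefficients: [4, 5, 3]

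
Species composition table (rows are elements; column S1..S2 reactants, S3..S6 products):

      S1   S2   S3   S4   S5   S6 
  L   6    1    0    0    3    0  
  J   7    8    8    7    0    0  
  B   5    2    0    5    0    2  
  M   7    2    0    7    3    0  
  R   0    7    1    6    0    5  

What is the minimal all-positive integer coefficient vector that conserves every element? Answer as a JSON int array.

Coefficients: [1, 6, 6, 1, 4, 6]

L: 1·6+6·1 = 12 | 6·0+1·0+4·3+6·0 = 12
J: 1·7+6·8 = 55 | 6·8+1·7+4·0+6·0 = 55
B: 1·5+6·2 = 17 | 6·0+1·5+4·0+6·2 = 17
M: 1·7+6·2 = 19 | 6·0+1·7+4·3+6·0 = 19
R: 1·0+6·7 = 42 | 6·1+1·6+4·0+6·5 = 42
gcd(1,6,6,1,4,6) = 1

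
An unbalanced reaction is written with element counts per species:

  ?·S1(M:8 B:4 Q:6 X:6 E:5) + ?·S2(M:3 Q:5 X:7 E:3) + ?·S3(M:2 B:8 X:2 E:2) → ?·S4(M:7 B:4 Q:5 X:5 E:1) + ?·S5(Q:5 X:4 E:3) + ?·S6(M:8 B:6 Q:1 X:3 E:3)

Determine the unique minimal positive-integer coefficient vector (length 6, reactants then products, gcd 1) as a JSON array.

Coefficients: [6, 1, 2, 1, 6, 6]

M: 6·8+1·3+2·2 = 55 | 1·7+6·0+6·8 = 55
B: 6·4+1·0+2·8 = 40 | 1·4+6·0+6·6 = 40
Q: 6·6+1·5+2·0 = 41 | 1·5+6·5+6·1 = 41
X: 6·6+1·7+2·2 = 47 | 1·5+6·4+6·3 = 47
E: 6·5+1·3+2·2 = 37 | 1·1+6·3+6·3 = 37
gcd(6,1,2,1,6,6) = 1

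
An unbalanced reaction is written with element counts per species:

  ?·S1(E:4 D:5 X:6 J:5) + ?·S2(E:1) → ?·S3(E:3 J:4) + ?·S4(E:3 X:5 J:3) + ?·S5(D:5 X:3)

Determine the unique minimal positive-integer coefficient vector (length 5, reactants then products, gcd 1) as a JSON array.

E: 5·4+1·1 = 21 | 4·3+3·3+5·0 = 21
D: 5·5+1·0 = 25 | 4·0+3·0+5·5 = 25
X: 5·6+1·0 = 30 | 4·0+3·5+5·3 = 30
J: 5·5+1·0 = 25 | 4·4+3·3+5·0 = 25
gcd(5,1,4,3,5) = 1

Coefficients: [5, 1, 4, 3, 5]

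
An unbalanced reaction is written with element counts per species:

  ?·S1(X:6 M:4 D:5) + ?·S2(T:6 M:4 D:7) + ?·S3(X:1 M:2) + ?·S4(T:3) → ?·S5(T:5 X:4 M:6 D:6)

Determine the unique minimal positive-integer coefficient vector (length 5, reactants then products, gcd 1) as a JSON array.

T: 3·0+3·6+6·0+4·3 = 30 | 6·5 = 30
X: 3·6+3·0+6·1+4·0 = 24 | 6·4 = 24
M: 3·4+3·4+6·2+4·0 = 36 | 6·6 = 36
D: 3·5+3·7+6·0+4·0 = 36 | 6·6 = 36
gcd(3,3,6,4,6) = 1

Coefficients: [3, 3, 6, 4, 6]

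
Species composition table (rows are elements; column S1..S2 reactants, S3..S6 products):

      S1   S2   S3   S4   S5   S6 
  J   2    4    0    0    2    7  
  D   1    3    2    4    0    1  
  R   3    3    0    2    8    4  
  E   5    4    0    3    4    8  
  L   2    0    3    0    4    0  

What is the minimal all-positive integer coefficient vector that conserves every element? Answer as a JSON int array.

J: 5·2+5·4 = 30 | 2·0+3·0+1·2+4·7 = 30
D: 5·1+5·3 = 20 | 2·2+3·4+1·0+4·1 = 20
R: 5·3+5·3 = 30 | 2·0+3·2+1·8+4·4 = 30
E: 5·5+5·4 = 45 | 2·0+3·3+1·4+4·8 = 45
L: 5·2+5·0 = 10 | 2·3+3·0+1·4+4·0 = 10
gcd(5,5,2,3,1,4) = 1

Coefficients: [5, 5, 2, 3, 1, 4]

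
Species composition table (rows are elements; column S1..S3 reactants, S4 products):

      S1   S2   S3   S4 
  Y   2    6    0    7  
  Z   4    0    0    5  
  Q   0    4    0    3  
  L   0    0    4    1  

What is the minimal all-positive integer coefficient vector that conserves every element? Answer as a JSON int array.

Y: 5·2+3·6+1·0 = 28 | 4·7 = 28
Z: 5·4+3·0+1·0 = 20 | 4·5 = 20
Q: 5·0+3·4+1·0 = 12 | 4·3 = 12
L: 5·0+3·0+1·4 = 4 | 4·1 = 4
gcd(5,3,1,4) = 1

Coefficients: [5, 3, 1, 4]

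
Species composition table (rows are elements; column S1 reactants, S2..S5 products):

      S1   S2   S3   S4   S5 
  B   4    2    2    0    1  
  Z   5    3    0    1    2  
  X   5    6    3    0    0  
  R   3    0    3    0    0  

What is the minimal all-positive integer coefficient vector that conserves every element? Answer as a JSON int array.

Coefficients: [3, 1, 3, 4, 4]

B: 3·4 = 12 | 1·2+3·2+4·0+4·1 = 12
Z: 3·5 = 15 | 1·3+3·0+4·1+4·2 = 15
X: 3·5 = 15 | 1·6+3·3+4·0+4·0 = 15
R: 3·3 = 9 | 1·0+3·3+4·0+4·0 = 9
gcd(3,1,3,4,4) = 1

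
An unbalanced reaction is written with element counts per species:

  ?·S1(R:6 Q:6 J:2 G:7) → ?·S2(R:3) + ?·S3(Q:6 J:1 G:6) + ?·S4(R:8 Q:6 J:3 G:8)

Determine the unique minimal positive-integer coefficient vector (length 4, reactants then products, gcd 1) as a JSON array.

R: 6·6 = 36 | 4·3+3·0+3·8 = 36
Q: 6·6 = 36 | 4·0+3·6+3·6 = 36
J: 6·2 = 12 | 4·0+3·1+3·3 = 12
G: 6·7 = 42 | 4·0+3·6+3·8 = 42
gcd(6,4,3,3) = 1

Coefficients: [6, 4, 3, 3]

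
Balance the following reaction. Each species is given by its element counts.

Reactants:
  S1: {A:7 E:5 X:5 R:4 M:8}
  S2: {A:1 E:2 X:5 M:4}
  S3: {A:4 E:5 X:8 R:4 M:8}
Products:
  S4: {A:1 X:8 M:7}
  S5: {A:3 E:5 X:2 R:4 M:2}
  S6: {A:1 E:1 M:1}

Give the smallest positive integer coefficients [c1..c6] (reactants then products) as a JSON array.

Coefficients: [1, 3, 5, 6, 6, 6]

A: 1·7+3·1+5·4 = 30 | 6·1+6·3+6·1 = 30
E: 1·5+3·2+5·5 = 36 | 6·0+6·5+6·1 = 36
X: 1·5+3·5+5·8 = 60 | 6·8+6·2+6·0 = 60
R: 1·4+3·0+5·4 = 24 | 6·0+6·4+6·0 = 24
M: 1·8+3·4+5·8 = 60 | 6·7+6·2+6·1 = 60
gcd(1,3,5,6,6,6) = 1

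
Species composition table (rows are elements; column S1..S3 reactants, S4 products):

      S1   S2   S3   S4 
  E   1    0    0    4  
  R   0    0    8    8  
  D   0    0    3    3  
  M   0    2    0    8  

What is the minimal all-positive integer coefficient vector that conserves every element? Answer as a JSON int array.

Coefficients: [4, 4, 1, 1]

E: 4·1+4·0+1·0 = 4 | 1·4 = 4
R: 4·0+4·0+1·8 = 8 | 1·8 = 8
D: 4·0+4·0+1·3 = 3 | 1·3 = 3
M: 4·0+4·2+1·0 = 8 | 1·8 = 8
gcd(4,4,1,1) = 1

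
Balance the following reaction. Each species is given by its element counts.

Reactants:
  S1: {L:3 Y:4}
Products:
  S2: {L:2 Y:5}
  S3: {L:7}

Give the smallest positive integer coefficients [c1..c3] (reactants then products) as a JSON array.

Coefficients: [5, 4, 1]

L: 5·3 = 15 | 4·2+1·7 = 15
Y: 5·4 = 20 | 4·5+1·0 = 20
gcd(5,4,1) = 1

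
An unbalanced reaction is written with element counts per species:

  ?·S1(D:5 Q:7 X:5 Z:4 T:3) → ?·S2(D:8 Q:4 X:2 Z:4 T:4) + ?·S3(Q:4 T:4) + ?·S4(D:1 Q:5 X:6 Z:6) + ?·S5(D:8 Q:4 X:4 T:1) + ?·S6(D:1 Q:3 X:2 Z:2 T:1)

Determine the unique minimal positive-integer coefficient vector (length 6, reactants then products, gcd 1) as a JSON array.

Coefficients: [6, 1, 2, 2, 2, 4]

D: 6·5 = 30 | 1·8+2·0+2·1+2·8+4·1 = 30
Q: 6·7 = 42 | 1·4+2·4+2·5+2·4+4·3 = 42
X: 6·5 = 30 | 1·2+2·0+2·6+2·4+4·2 = 30
Z: 6·4 = 24 | 1·4+2·0+2·6+2·0+4·2 = 24
T: 6·3 = 18 | 1·4+2·4+2·0+2·1+4·1 = 18
gcd(6,1,2,2,2,4) = 1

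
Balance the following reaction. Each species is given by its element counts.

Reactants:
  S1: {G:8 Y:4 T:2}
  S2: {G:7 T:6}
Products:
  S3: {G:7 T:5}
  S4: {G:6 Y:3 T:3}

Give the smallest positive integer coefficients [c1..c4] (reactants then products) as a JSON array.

Coefficients: [3, 6, 6, 4]

G: 3·8+6·7 = 66 | 6·7+4·6 = 66
Y: 3·4+6·0 = 12 | 6·0+4·3 = 12
T: 3·2+6·6 = 42 | 6·5+4·3 = 42
gcd(3,6,6,4) = 1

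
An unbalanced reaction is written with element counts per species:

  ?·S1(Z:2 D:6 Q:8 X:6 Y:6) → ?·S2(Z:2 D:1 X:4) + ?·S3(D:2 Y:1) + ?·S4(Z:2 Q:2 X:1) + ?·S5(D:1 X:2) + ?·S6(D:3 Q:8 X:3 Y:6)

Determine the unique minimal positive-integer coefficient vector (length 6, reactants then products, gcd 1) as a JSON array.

Coefficients: [5, 1, 6, 4, 5, 4]

Z: 5·2 = 10 | 1·2+6·0+4·2+5·0+4·0 = 10
D: 5·6 = 30 | 1·1+6·2+4·0+5·1+4·3 = 30
Q: 5·8 = 40 | 1·0+6·0+4·2+5·0+4·8 = 40
X: 5·6 = 30 | 1·4+6·0+4·1+5·2+4·3 = 30
Y: 5·6 = 30 | 1·0+6·1+4·0+5·0+4·6 = 30
gcd(5,1,6,4,5,4) = 1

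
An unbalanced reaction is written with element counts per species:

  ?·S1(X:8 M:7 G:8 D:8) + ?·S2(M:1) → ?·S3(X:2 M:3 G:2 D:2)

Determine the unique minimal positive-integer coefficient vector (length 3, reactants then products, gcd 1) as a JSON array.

X: 1·8+5·0 = 8 | 4·2 = 8
M: 1·7+5·1 = 12 | 4·3 = 12
G: 1·8+5·0 = 8 | 4·2 = 8
D: 1·8+5·0 = 8 | 4·2 = 8
gcd(1,5,4) = 1

Coefficients: [1, 5, 4]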